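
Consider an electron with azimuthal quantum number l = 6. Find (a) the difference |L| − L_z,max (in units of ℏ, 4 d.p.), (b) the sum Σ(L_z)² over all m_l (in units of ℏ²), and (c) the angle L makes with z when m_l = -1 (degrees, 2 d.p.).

|L|−L_z,max ≈ 0.4807ℏ; Σ(L_z)² = 182 ℏ²; θ(m_l=-1) ≈ 98.88°

|L| − L_z,max = (√42 − 6)ℏ ≈ 0.4807ℏ.
Σ m_l² = 182, so Σ(L_z)² = 182 ℏ².
For m_l = -1: cos θ = -1/√42, θ ≈ 98.88°.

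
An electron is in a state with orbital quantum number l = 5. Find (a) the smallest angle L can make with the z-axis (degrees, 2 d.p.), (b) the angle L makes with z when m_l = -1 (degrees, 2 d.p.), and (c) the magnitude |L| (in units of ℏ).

θ_min ≈ 24.09°; θ(m_l=-1) ≈ 100.52°; |L| = √30 ℏ ≈ 5.477ℏ

cos θ_min = 5/√30, so θ_min ≈ 24.09°.
For m_l = -1: cos θ = -1/√30, θ ≈ 100.52°.
|L| = ℏ√(5·6) = √30 ℏ ≈ 5.477ℏ.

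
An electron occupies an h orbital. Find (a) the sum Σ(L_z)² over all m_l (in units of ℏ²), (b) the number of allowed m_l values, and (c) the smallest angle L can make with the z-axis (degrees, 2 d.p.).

Σ(L_z)² = 110 ℏ²; 11 values; θ_min ≈ 24.09°

An h state has l = 5.
Σ m_l² = 110, so Σ(L_z)² = 110 ℏ².
There are 2l+1 = 11 values of m_l.
cos θ_min = 5/√30, so θ_min ≈ 24.09°.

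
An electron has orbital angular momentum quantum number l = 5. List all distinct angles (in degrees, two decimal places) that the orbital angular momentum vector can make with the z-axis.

|L| = √(l(l+1)) ℏ = √30 ℏ.
cos θ = m_l/√30 for each m_l ∈ {-5, -4, -3, -2, -1, 0, 1, 2, 3, 4, 5}.

θ ∈ {24.09°, 43.09°, 56.79°, 68.58°, 79.48°, 90.00°, 100.52°, 111.42°, 123.21°, 136.91°, 155.91°}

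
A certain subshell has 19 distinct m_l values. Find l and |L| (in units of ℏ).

Since there are 2l+1 = 19 values of m_l, l = 9.
Then |L| = √(l(l+1)) ℏ = 3√10 ℏ.

l = 9, |L| = 3√10 ℏ ≈ 9.487ℏ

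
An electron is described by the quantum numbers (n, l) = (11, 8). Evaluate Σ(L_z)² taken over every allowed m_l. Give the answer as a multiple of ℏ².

Σ(L_z)² = 408 ℏ²

The allowed m_l values are -8, -7, -6, -5, -4, -3, -2, -1, 0, 1, 2, 3, 4, 5, 6, 7, 8.
Summing m² from −8 to 8: Σ m_l² = 408.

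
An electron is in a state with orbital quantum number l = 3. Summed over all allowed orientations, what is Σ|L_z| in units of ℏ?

The allowed m_l values are -3, -2, -1, 0, 1, 2, 3.
Σ|m_l| = l(l+1) = 12.

Σ|L_z| = 12 ℏ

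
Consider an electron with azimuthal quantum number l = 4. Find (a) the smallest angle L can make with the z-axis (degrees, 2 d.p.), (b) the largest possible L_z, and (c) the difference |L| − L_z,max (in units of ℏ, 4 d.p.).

cos θ_min = 4/√20, so θ_min ≈ 26.57°.
L_z,max = lℏ = 4ℏ.
|L| − L_z,max = (2√5 − 4)ℏ ≈ 0.4721ℏ.

θ_min ≈ 26.57°; L_z,max = 4ℏ; |L|−L_z,max ≈ 0.4721ℏ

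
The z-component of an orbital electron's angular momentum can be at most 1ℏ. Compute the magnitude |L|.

Since max m_l = l, l = 1.
|L| = √(l(l+1)) ℏ = √2 ℏ.

|L| = √2 ℏ ≈ 1.414ℏ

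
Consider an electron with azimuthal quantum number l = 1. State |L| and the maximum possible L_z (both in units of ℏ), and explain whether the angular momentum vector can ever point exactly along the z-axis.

|L| = √2 ℏ ≈ 1.4142ℏ, while L_z,max = lℏ = 1ℏ.
Since |L| > L_z,max, the vector can never point exactly along z; the closest it comes is θ_min = arccos(1/√2) ≈ 45.0°.

No: L_z,max = 1ℏ < |L| = √2 ℏ ≈ 1.414ℏ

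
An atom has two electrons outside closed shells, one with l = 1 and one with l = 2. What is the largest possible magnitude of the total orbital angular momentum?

The total orbital quantum number L ranges from |l₁ − l₂| to l₁ + l₂ in integer steps.
L ∈ {1, 2, 3}.
The largest magnitude corresponds to L = 3: |L_tot| = ℏ√(3·4) = 2√3 ℏ.

|L_tot|_max = 2√3 ℏ ≈ 3.464ℏ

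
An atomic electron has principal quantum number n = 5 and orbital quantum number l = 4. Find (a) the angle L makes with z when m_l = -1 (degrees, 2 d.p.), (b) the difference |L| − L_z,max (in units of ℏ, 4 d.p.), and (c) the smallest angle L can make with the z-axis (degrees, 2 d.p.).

θ(m_l=-1) ≈ 102.92°; |L|−L_z,max ≈ 0.4721ℏ; θ_min ≈ 26.57°

For m_l = -1: cos θ = -1/√20, θ ≈ 102.92°.
|L| − L_z,max = (2√5 − 4)ℏ ≈ 0.4721ℏ.
cos θ_min = 4/√20, so θ_min ≈ 26.57°.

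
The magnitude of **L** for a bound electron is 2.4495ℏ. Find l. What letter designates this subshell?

|L| = ℏ√(l(l+1)), so l(l+1) = 6.
l² + l − 6 = 0 ⇒ l = 2.

l = 2 (d orbital)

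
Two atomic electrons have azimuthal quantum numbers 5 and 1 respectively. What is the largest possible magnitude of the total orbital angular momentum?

|L_tot|_max = √42 ℏ ≈ 6.481ℏ

By the triangle rule, |l₁ − l₂| ≤ L ≤ l₁ + l₂.
Allowed values: L = 4, 5, 6.
The largest magnitude corresponds to L = 6: |L_tot| = ℏ√(6·7) = √42 ℏ.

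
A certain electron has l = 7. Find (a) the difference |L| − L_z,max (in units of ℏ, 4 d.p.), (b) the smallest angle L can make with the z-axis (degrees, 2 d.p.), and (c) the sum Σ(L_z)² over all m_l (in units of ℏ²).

|L| − L_z,max = (2√14 − 7)ℏ ≈ 0.4833ℏ.
cos θ_min = 7/√56, so θ_min ≈ 20.70°.
Σ m_l² = 280, so Σ(L_z)² = 280 ℏ².

|L|−L_z,max ≈ 0.4833ℏ; θ_min ≈ 20.70°; Σ(L_z)² = 280 ℏ²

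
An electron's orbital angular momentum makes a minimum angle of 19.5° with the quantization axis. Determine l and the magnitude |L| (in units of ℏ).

cos²θ_min = l/(l+1) = 0.8886.
Solving: l = 8.
Then |L| = ℏ√(8·9) = 6√2 ℏ.

l = 8, |L| = 6√2 ℏ ≈ 8.485ℏ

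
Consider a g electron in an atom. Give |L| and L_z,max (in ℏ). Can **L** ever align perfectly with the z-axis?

No: L_z,max = 4ℏ < |L| = 2√5 ℏ ≈ 4.472ℏ

For a g orbital, l = 4.
|L| = 2√5 ℏ ≈ 4.4721ℏ, while L_z,max = lℏ = 4ℏ.
Since |L| > L_z,max, the vector can never point exactly along z; the closest it comes is θ_min = arccos(4/√20) ≈ 26.6°.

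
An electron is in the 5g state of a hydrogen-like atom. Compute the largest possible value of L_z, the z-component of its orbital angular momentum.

L_z,max = 4ℏ

5g means n = 5, l = 4.
L_z = m_l ℏ with m_l ∈ {−4, …, 4}; the maximum is m_l = 4.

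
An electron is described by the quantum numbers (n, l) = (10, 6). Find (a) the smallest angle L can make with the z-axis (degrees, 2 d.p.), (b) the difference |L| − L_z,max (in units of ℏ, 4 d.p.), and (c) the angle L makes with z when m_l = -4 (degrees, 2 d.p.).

θ_min ≈ 22.21°; |L|−L_z,max ≈ 0.4807ℏ; θ(m_l=-4) ≈ 128.11°

cos θ_min = 6/√42, so θ_min ≈ 22.21°.
|L| − L_z,max = (√42 − 6)ℏ ≈ 0.4807ℏ.
For m_l = -4: cos θ = -4/√42, θ ≈ 128.11°.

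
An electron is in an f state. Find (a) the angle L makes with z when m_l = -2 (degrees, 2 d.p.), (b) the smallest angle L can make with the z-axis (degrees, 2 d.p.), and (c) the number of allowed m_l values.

For an f orbital, l = 3.
For m_l = -2: cos θ = -2/√12, θ ≈ 125.26°.
cos θ_min = 3/√12, so θ_min ≈ 30.00°.
There are 2l+1 = 7 values of m_l.

θ(m_l=-2) ≈ 125.26°; θ_min ≈ 30.00°; 7 values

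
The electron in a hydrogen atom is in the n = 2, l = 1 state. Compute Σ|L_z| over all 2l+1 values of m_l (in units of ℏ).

Σ|L_z| = 2 ℏ

m_l ∈ {-1, 0, 1}.
Σ|m_l| = 2(1+2+…+1) = 2.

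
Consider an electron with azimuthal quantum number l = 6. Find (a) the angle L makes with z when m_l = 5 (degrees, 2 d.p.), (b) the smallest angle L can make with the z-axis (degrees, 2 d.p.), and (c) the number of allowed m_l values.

θ(m_l=5) ≈ 39.51°; θ_min ≈ 22.21°; 13 values

For m_l = 5: cos θ = 5/√42, θ ≈ 39.51°.
cos θ_min = 6/√42, so θ_min ≈ 22.21°.
There are 2l+1 = 13 values of m_l.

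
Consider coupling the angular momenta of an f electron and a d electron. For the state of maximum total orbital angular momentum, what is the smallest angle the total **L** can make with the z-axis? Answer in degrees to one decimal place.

θ_min ≈ 24.1°

The total orbital quantum number L ranges from |l₁ − l₂| to l₁ + l₂ in integer steps.
Allowed values: L = 1, 2, 3, 4, 5.
The maximum is L = 5, with |L_tot| = ℏ√(5·6) = √30 ℏ.
The minimum angle with z is arccos(5/√30) ≈ 24.1°.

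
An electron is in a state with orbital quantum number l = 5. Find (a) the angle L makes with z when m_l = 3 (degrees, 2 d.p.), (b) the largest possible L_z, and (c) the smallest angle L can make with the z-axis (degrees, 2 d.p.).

For m_l = 3: cos θ = 3/√30, θ ≈ 56.79°.
L_z,max = lℏ = 5ℏ.
cos θ_min = 5/√30, so θ_min ≈ 24.09°.

θ(m_l=3) ≈ 56.79°; L_z,max = 5ℏ; θ_min ≈ 24.09°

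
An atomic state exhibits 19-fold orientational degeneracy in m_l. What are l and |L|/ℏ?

19 = 2l + 1, so l = (19−1)/2 = 9.
Then |L| = √(l(l+1)) ℏ = 3√10 ℏ.

l = 9, |L| = 3√10 ℏ ≈ 9.487ℏ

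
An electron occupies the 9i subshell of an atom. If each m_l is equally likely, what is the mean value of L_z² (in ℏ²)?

⟨L_z²⟩ = 14 ℏ²

9i means n = 9, l = 6.
m_l runs from −6 to 6, i.e. {-6, -5, -4, -3, -2, -1, 0, 1, 2, 3, 4, 5, 6}.
⟨L_z²⟩ = ℏ²·(Σ m_l²)/(2l+1) = ℏ²·182/13 = 14ℏ².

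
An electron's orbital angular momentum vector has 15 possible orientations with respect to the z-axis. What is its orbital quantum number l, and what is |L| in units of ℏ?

l = 7, |L| = 2√14 ℏ ≈ 7.483ℏ

2l + 1 = 15 ⇒ l = 7.
|L| = ℏ√(l(l+1)) = ℏ√(7·8) = 2√14 ℏ.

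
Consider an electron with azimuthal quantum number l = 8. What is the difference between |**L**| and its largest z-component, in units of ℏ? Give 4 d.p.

|L| = 6√2 ℏ ≈ 8.4853ℏ, while L_z,max = lℏ = 8ℏ.
The difference is (6√2 − 8)ℏ ≈ 0.4853ℏ.

|L| − L_z,max ≈ 0.4853ℏ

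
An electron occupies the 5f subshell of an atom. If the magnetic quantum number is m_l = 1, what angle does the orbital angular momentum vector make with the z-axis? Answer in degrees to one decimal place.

5f means n = 5, l = 3.
|L|² = l(l+1)ℏ² = 12ℏ², so |L| = 2√3 ℏ.
L_z = m_l ℏ = 1ℏ.
cos θ = L_z/|L| = 1/√12, so θ ≈ 73.2°.

θ ≈ 73.2°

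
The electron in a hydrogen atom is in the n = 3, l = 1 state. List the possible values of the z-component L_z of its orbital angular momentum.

L_z = m_l ℏ with m_l ranging from −l to +l in integer steps.
For l = 1: m_l ∈ {-1, 0, 1}.

L_z ∈ {−ℏ, 0, ℏ}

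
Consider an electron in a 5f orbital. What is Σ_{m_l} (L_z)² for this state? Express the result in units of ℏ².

5f means n = 5, l = 3.
m_l ∈ {-3, -2, -1, 0, 1, 2, 3}.
Σ m_l² = 2·(1 + 4 + 9) = 28.

Σ(L_z)² = 28 ℏ²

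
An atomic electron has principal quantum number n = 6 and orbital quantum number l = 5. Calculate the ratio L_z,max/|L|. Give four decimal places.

L_z,max/|L| = 0.9129

|L| = √30 ℏ ≈ 5.4772ℏ, while L_z,max = lℏ = 5ℏ.
L_z,max/|L| = 5/√30 = 0.9129.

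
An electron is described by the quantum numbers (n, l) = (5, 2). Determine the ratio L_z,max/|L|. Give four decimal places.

L_z,max/|L| = 0.8165

|L| = √6 ℏ ≈ 2.4495ℏ, while L_z,max = lℏ = 2ℏ.
L_z,max/|L| = 2/√6 = 0.8165.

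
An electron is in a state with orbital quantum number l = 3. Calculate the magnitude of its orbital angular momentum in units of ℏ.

|L| = 2√3 ℏ ≈ 3.464ℏ

|L| = ℏ√(l(l+1)) = ℏ√(3·4) = 2√3 ℏ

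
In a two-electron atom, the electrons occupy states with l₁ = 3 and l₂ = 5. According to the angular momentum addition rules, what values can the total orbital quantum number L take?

L = 2, 3, 4, 5, 6, 7, 8

L runs from |3 − 5| = 2 to 3 + 5 = 8.
So L can be 2, 3, 4, 5, 6, 7, 8.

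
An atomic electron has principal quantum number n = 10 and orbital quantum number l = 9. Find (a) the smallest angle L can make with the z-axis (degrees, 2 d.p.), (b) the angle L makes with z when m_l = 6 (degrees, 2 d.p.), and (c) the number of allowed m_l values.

cos θ_min = 9/√90, so θ_min ≈ 18.43°.
For m_l = 6: cos θ = 6/√90, θ ≈ 50.77°.
There are 2l+1 = 19 values of m_l.

θ_min ≈ 18.43°; θ(m_l=6) ≈ 50.77°; 19 values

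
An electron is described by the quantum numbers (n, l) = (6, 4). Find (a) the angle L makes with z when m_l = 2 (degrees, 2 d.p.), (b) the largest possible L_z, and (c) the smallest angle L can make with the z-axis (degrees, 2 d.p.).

For m_l = 2: cos θ = 2/√20, θ ≈ 63.43°.
L_z,max = lℏ = 4ℏ.
cos θ_min = 4/√20, so θ_min ≈ 26.57°.

θ(m_l=2) ≈ 63.43°; L_z,max = 4ℏ; θ_min ≈ 26.57°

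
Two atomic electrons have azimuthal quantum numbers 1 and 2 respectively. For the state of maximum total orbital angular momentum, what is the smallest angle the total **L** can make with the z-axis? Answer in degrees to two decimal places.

The total orbital quantum number L ranges from |l₁ − l₂| to l₁ + l₂ in integer steps.
L ∈ {1, 2, 3}.
The maximum is L = 3, with |L_tot| = ℏ√(3·4) = 2√3 ℏ.
The minimum angle with z is arccos(3/√12) ≈ 30.00°.

θ_min ≈ 30.00°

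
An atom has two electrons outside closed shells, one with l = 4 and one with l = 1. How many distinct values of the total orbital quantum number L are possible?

3

The total orbital quantum number L ranges from |l₁ − l₂| to l₁ + l₂ in integer steps.
Allowed values: L = 3, 4, 5.
That is 3 values.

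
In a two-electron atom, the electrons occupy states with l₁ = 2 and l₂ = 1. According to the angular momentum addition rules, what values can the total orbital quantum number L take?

Angular momentum addition gives L = |l₁ − l₂|, …, l₁ + l₂.
So L can be 1, 2, 3.

L = 1, 2, 3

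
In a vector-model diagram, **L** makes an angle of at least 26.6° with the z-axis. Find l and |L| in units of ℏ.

At minimum angle, m_l = l, so cos θ = l/√(l(l+1)); cos²θ = l/(l+1) = 0.7995.
l = cos²θ/sin²θ ≈ 4.
Then |L| = ℏ√(4·5) = 2√5 ℏ.

l = 4, |L| = 2√5 ℏ ≈ 4.472ℏ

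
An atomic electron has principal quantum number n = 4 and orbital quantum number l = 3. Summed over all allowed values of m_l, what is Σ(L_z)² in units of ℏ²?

Σ(L_z)² = 28 ℏ²

The allowed m_l values are -3, -2, -1, 0, 1, 2, 3.
Σ m_l² = 2·(1 + 4 + 9) = 28.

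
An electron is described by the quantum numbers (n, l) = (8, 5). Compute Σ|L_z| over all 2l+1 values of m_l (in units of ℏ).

Σ|L_z| = 30 ℏ

The allowed m_l values are -5, -4, -3, -2, -1, 0, 1, 2, 3, 4, 5.
Σ|m_l| = l(l+1) = 30.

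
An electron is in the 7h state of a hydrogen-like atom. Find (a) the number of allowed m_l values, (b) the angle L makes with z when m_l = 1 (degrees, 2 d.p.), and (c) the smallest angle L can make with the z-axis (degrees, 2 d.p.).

11 values; θ(m_l=1) ≈ 79.48°; θ_min ≈ 24.09°

The 7h subshell has l = 5.
There are 2l+1 = 11 values of m_l.
For m_l = 1: cos θ = 1/√30, θ ≈ 79.48°.
cos θ_min = 5/√30, so θ_min ≈ 24.09°.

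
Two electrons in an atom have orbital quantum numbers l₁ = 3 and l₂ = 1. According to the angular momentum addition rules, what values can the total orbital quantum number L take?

L = 2, 3, 4

Angular momentum addition gives L = |l₁ − l₂|, …, l₁ + l₂.
L ∈ {2, 3, 4}.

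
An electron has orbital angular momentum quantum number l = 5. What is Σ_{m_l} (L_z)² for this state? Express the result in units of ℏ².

Σ(L_z)² = 110 ℏ²

m_l runs from −5 to 5, i.e. {-5, -4, -3, -2, -1, 0, 1, 2, 3, 4, 5}.
Σ m_l² = 2·(1 + 4 + 9 + 16 + 25) = 110.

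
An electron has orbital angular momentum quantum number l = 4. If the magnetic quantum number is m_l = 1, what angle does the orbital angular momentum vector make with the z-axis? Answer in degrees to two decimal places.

|L| = √(l(l+1)) ℏ = 2√5 ℏ.
L_z = m_l ℏ = 1ℏ.
cos θ = L_z/|L| = 1/√20, so θ ≈ 77.08°.

θ ≈ 77.08°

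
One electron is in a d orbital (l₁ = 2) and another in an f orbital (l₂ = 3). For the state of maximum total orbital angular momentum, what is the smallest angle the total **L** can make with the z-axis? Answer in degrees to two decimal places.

θ_min ≈ 24.09°

Angular momentum addition gives L = |l₁ − l₂|, …, l₁ + l₂.
Allowed values: L = 1, 2, 3, 4, 5.
The maximum is L = 5, with |L_tot| = ℏ√(5·6) = √30 ℏ.
The minimum angle with z is arccos(5/√30) ≈ 24.09°.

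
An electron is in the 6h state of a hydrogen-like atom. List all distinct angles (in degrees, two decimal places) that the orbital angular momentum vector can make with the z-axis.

θ ∈ {24.09°, 43.09°, 56.79°, 68.58°, 79.48°, 90.00°, 100.52°, 111.42°, 123.21°, 136.91°, 155.91°}

The 6h subshell has l = 5.
|L| = ℏ√(l(l+1)) = √30 ℏ.
cos θ = m_l/√30 for each m_l ∈ {-5, -4, -3, -2, -1, 0, 1, 2, 3, 4, 5}.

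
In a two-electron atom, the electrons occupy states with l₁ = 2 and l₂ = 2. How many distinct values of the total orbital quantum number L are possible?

5

L runs from |2 − 2| = 0 to 2 + 2 = 4.
So L can be 0, 1, 2, 3, 4.
That is 5 values.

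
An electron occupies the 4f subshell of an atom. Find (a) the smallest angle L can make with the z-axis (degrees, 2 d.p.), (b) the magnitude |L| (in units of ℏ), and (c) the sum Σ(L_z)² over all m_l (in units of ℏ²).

For 4f, l = 3.
cos θ_min = 3/√12, so θ_min ≈ 30.00°.
|L| = ℏ√(3·4) = 2√3 ℏ ≈ 3.464ℏ.
Σ m_l² = 28, so Σ(L_z)² = 28 ℏ².

θ_min ≈ 30.00°; |L| = 2√3 ℏ ≈ 3.464ℏ; Σ(L_z)² = 28 ℏ²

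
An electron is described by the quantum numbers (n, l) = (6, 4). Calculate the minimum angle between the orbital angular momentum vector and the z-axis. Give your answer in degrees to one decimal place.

|L| = ℏ√(l(l+1)) = 2√5 ℏ.
The smallest angle corresponds to the largest L_z, i.e. m_l = l = 4, giving L_z = 4ℏ.
cos θ_min = 4/√20, so θ_min ≈ 26.6°.

θ_min ≈ 26.6°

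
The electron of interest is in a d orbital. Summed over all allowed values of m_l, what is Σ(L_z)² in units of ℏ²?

Σ(L_z)² = 10 ℏ²

For a d orbital, l = 2.
m_l runs from −2 to 2, i.e. {-2, -1, 0, 1, 2}.
Σ m_l² = 2·(1 + 4) = 10.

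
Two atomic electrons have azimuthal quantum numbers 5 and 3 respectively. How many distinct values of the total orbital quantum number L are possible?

7

The total orbital quantum number L ranges from |l₁ − l₂| to l₁ + l₂ in integer steps.
Allowed values: L = 2, 3, 4, 5, 6, 7, 8.
That is 7 values.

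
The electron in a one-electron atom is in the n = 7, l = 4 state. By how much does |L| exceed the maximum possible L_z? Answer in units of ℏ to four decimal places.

|L| − L_z,max ≈ 0.4721ℏ

|L| = 2√5 ℏ ≈ 4.4721ℏ, while L_z,max = lℏ = 4ℏ.
The difference is (2√5 − 4)ℏ ≈ 0.4721ℏ.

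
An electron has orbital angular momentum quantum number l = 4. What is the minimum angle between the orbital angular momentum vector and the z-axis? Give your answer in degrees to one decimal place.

|L| = √(l(l+1)) ℏ = 2√5 ℏ.
The smallest angle corresponds to the largest L_z, i.e. m_l = l = 4, giving L_z = 4ℏ.
cos θ_min = 4/√20, so θ_min ≈ 26.6°.

θ_min ≈ 26.6°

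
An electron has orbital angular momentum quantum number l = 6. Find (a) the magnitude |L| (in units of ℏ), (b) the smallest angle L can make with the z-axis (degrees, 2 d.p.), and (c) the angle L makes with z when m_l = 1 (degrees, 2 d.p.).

|L| = ℏ√(6·7) = √42 ℏ ≈ 6.481ℏ.
cos θ_min = 6/√42, so θ_min ≈ 22.21°.
For m_l = 1: cos θ = 1/√42, θ ≈ 81.12°.

|L| = √42 ℏ ≈ 6.481ℏ; θ_min ≈ 22.21°; θ(m_l=1) ≈ 81.12°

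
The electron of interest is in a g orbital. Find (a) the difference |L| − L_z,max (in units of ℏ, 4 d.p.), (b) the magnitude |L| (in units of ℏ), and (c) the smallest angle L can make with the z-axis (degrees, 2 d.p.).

A g state has l = 4.
|L| − L_z,max = (2√5 − 4)ℏ ≈ 0.4721ℏ.
|L| = ℏ√(4·5) = 2√5 ℏ ≈ 4.472ℏ.
cos θ_min = 4/√20, so θ_min ≈ 26.57°.

|L|−L_z,max ≈ 0.4721ℏ; |L| = 2√5 ℏ ≈ 4.472ℏ; θ_min ≈ 26.57°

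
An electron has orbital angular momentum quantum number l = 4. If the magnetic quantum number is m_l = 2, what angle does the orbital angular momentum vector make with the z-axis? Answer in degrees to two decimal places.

θ ≈ 63.43°

|L| = ℏ√(l(l+1)) = 2√5 ℏ.
L_z = m_l ℏ = 2ℏ.
cos θ = L_z/|L| = 2/√20, so θ ≈ 63.43°.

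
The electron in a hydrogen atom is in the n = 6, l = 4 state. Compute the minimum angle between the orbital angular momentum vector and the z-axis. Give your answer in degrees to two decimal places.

|L| = √(l(l+1)) ℏ = 2√5 ℏ.
The smallest angle corresponds to the largest L_z, i.e. m_l = l = 4, giving L_z = 4ℏ.
cos θ_min = 4/√20, so θ_min ≈ 26.57°.

θ_min ≈ 26.57°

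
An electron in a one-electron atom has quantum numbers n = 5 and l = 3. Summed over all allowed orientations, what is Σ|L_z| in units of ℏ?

The allowed m_l values are -3, -2, -1, 0, 1, 2, 3.
Σ|m_l| = 2·3(3+1)/2 = 12.

Σ|L_z| = 12 ℏ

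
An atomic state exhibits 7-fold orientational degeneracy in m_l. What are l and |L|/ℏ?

2l + 1 = 7 ⇒ l = 3.
|L| = ℏ√(l(l+1)) = ℏ√(3·4) = 2√3 ℏ.

l = 3, |L| = 2√3 ℏ ≈ 3.464ℏ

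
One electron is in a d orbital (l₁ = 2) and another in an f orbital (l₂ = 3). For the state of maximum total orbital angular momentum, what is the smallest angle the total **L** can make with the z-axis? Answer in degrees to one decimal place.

θ_min ≈ 24.1°

By the triangle rule, |l₁ − l₂| ≤ L ≤ l₁ + l₂.
Allowed values: L = 1, 2, 3, 4, 5.
The maximum is L = 5, with |L_tot| = ℏ√(5·6) = √30 ℏ.
The minimum angle with z is arccos(5/√30) ≈ 24.1°.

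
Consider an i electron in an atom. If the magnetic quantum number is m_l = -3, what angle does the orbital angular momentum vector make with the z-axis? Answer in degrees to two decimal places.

θ ≈ 117.58°

An i state has l = 6.
|L|² = l(l+1)ℏ² = 42ℏ², so |L| = √42 ℏ.
L_z = m_l ℏ = −3ℏ.
cos θ = L_z/|L| = -3/√42, so θ ≈ 117.58°.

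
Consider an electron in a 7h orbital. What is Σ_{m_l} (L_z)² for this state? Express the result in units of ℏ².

7h means n = 7, l = 5.
m_l runs from −5 to 5, i.e. {-5, -4, -3, -2, -1, 0, 1, 2, 3, 4, 5}.
Summing m² from −5 to 5: Σ m_l² = 110.

Σ(L_z)² = 110 ℏ²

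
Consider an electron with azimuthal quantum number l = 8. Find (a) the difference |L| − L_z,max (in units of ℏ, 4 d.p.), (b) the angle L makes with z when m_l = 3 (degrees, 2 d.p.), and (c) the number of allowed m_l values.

|L| − L_z,max = (6√2 − 8)ℏ ≈ 0.4853ℏ.
For m_l = 3: cos θ = 3/√72, θ ≈ 69.30°.
There are 2l+1 = 17 values of m_l.

|L|−L_z,max ≈ 0.4853ℏ; θ(m_l=3) ≈ 69.30°; 17 values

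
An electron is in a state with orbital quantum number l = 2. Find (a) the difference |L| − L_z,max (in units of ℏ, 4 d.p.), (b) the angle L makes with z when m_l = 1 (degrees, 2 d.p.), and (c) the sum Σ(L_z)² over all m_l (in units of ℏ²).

|L|−L_z,max ≈ 0.4495ℏ; θ(m_l=1) ≈ 65.91°; Σ(L_z)² = 10 ℏ²

|L| − L_z,max = (√6 − 2)ℏ ≈ 0.4495ℏ.
For m_l = 1: cos θ = 1/√6, θ ≈ 65.91°.
Σ m_l² = 10, so Σ(L_z)² = 10 ℏ².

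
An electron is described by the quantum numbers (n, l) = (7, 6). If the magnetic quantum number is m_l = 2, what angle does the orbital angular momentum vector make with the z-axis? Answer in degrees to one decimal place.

θ ≈ 72.0°

|L|² = l(l+1)ℏ² = 42ℏ², so |L| = √42 ℏ.
L_z = m_l ℏ = 2ℏ.
cos θ = L_z/|L| = 2/√42, so θ ≈ 72.0°.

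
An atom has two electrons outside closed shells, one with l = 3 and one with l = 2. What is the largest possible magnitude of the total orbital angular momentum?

By the triangle rule, |l₁ − l₂| ≤ L ≤ l₁ + l₂.
So L can be 1, 2, 3, 4, 5.
The largest magnitude corresponds to L = 5: |L_tot| = ℏ√(5·6) = √30 ℏ.

|L_tot|_max = √30 ℏ ≈ 5.477ℏ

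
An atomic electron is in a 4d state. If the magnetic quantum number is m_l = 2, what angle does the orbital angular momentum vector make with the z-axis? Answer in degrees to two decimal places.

4d means n = 4, l = 2.
|L| = √(l(l+1)) ℏ = √6 ℏ.
L_z = m_l ℏ = 2ℏ.
cos θ = L_z/|L| = 2/√6, so θ ≈ 35.26°.

θ ≈ 35.26°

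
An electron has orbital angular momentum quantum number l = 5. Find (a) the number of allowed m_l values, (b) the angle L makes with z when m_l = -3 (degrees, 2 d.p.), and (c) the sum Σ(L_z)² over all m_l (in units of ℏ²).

There are 2l+1 = 11 values of m_l.
For m_l = -3: cos θ = -3/√30, θ ≈ 123.21°.
Σ m_l² = 110, so Σ(L_z)² = 110 ℏ².

11 values; θ(m_l=-3) ≈ 123.21°; Σ(L_z)² = 110 ℏ²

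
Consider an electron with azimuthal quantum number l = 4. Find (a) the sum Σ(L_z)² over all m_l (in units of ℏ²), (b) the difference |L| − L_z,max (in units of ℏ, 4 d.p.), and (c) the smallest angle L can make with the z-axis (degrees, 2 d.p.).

Σ m_l² = 60, so Σ(L_z)² = 60 ℏ².
|L| − L_z,max = (2√5 − 4)ℏ ≈ 0.4721ℏ.
cos θ_min = 4/√20, so θ_min ≈ 26.57°.

Σ(L_z)² = 60 ℏ²; |L|−L_z,max ≈ 0.4721ℏ; θ_min ≈ 26.57°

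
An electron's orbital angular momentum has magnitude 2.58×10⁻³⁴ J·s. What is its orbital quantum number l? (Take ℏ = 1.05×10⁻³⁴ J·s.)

l = 2

Dividing by ℏ: |L|/ℏ ≈ 2.457.
l(l+1) ≈ 2.457² ≈ 6.04, so l = 2.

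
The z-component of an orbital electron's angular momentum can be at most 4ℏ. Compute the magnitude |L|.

|L| = 2√5 ℏ ≈ 4.472ℏ

The maximum L_z equals lℏ, giving l = 4.
Then |L| = ℏ√(4·5) = 2√5 ℏ.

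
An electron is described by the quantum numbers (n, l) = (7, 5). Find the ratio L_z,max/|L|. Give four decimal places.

L_z,max/|L| = 0.9129

|L| = √30 ℏ ≈ 5.4772ℏ, while L_z,max = lℏ = 5ℏ.
L_z,max/|L| = 5/√30 = 0.9129.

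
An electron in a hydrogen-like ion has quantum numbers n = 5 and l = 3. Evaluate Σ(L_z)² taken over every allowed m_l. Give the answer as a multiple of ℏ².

The allowed m_l values are -3, -2, -1, 0, 1, 2, 3.
Summing m² from −3 to 3: Σ m_l² = 28.

Σ(L_z)² = 28 ℏ²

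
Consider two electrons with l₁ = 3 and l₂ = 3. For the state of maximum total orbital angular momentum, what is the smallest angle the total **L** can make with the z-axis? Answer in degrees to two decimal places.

θ_min ≈ 22.21°

Angular momentum addition gives L = |l₁ − l₂|, …, l₁ + l₂.
Allowed values: L = 0, 1, 2, 3, 4, 5, 6.
The maximum is L = 6, with |L_tot| = ℏ√(6·7) = √42 ℏ.
The minimum angle with z is arccos(6/√42) ≈ 22.21°.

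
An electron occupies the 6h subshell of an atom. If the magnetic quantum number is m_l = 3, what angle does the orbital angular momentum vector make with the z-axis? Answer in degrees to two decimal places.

The 6h subshell has l = 5.
|L|² = l(l+1)ℏ² = 30ℏ², so |L| = √30 ℏ.
L_z = m_l ℏ = 3ℏ.
cos θ = L_z/|L| = 3/√30, so θ ≈ 56.79°.

θ ≈ 56.79°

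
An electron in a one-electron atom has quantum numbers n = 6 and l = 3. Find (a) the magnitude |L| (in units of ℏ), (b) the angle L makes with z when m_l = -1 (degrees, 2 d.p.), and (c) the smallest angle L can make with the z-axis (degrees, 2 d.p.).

|L| = ℏ√(3·4) = 2√3 ℏ ≈ 3.464ℏ.
For m_l = -1: cos θ = -1/√12, θ ≈ 106.78°.
cos θ_min = 3/√12, so θ_min ≈ 30.00°.

|L| = 2√3 ℏ ≈ 3.464ℏ; θ(m_l=-1) ≈ 106.78°; θ_min ≈ 30.00°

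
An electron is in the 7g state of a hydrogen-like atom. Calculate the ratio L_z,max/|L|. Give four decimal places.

For 7g, l = 4.
|L| = 2√5 ℏ ≈ 4.4721ℏ, while L_z,max = lℏ = 4ℏ.
L_z,max/|L| = 4/√20 = 0.8944.

L_z,max/|L| = 0.8944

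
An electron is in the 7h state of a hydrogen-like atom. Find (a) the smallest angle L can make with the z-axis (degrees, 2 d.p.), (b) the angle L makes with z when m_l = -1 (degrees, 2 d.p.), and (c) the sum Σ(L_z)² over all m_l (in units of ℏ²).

θ_min ≈ 24.09°; θ(m_l=-1) ≈ 100.52°; Σ(L_z)² = 110 ℏ²

7h means n = 7, l = 5.
cos θ_min = 5/√30, so θ_min ≈ 24.09°.
For m_l = -1: cos θ = -1/√30, θ ≈ 100.52°.
Σ m_l² = 110, so Σ(L_z)² = 110 ℏ².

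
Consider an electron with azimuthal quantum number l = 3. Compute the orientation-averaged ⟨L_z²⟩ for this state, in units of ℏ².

⟨L_z²⟩ = 4 ℏ²

m_l runs from −3 to 3, i.e. {-3, -2, -1, 0, 1, 2, 3}.
Average of L_z² over 7 states: 28/7 ℏ² = 4 ℏ².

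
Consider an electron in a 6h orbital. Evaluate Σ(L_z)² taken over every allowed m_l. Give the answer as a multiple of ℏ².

For 6h, l = 5.
m_l ∈ {-5, -4, -3, -2, -1, 0, 1, 2, 3, 4, 5}.
Summing m² from −5 to 5: Σ m_l² = 110.

Σ(L_z)² = 110 ℏ²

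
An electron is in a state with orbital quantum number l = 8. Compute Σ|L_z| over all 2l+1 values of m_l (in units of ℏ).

m_l ∈ {-8, -7, -6, -5, -4, -3, -2, -1, 0, 1, 2, 3, 4, 5, 6, 7, 8}.
Σ|m_l| = 2·8(8+1)/2 = 72.

Σ|L_z| = 72 ℏ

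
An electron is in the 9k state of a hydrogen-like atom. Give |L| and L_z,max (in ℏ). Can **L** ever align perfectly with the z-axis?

9k means n = 9, l = 7.
|L| = 2√14 ℏ ≈ 7.4833ℏ, while L_z,max = lℏ = 7ℏ.
Since |L| > L_z,max, the vector can never point exactly along z; the closest it comes is θ_min = arccos(7/√56) ≈ 20.7°.

No: L_z,max = 7ℏ < |L| = 2√14 ℏ ≈ 7.483ℏ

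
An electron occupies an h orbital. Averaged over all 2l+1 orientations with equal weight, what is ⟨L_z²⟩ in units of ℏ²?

⟨L_z²⟩ = 10 ℏ²

For an h orbital, l = 5.
The allowed m_l values are -5, -4, -3, -2, -1, 0, 1, 2, 3, 4, 5.
Average of L_z² over 11 states: 110/11 ℏ² = 10 ℏ².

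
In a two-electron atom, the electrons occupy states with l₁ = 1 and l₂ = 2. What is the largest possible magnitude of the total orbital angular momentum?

L runs from |1 − 2| = 1 to 1 + 2 = 3.
So L can be 1, 2, 3.
The largest magnitude corresponds to L = 3: |L_tot| = ℏ√(3·4) = 2√3 ℏ.

|L_tot|_max = 2√3 ℏ ≈ 3.464ℏ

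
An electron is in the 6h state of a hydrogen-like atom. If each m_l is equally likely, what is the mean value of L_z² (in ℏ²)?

For 6h, l = 5.
The allowed m_l values are -5, -4, -3, -2, -1, 0, 1, 2, 3, 4, 5.
Average of L_z² over 11 states: 110/11 ℏ² = 10 ℏ².

⟨L_z²⟩ = 10 ℏ²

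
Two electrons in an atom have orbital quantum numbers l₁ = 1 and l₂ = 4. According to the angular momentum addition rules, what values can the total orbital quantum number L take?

L = 3, 4, 5

Angular momentum addition gives L = |l₁ − l₂|, …, l₁ + l₂.
L ∈ {3, 4, 5}.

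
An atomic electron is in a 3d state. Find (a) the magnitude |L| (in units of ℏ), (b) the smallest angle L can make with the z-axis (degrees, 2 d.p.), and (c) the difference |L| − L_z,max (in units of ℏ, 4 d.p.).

The 3d subshell has l = 2.
|L| = ℏ√(2·3) = √6 ℏ ≈ 2.449ℏ.
cos θ_min = 2/√6, so θ_min ≈ 35.26°.
|L| − L_z,max = (√6 − 2)ℏ ≈ 0.4495ℏ.

|L| = √6 ℏ ≈ 2.449ℏ; θ_min ≈ 35.26°; |L|−L_z,max ≈ 0.4495ℏ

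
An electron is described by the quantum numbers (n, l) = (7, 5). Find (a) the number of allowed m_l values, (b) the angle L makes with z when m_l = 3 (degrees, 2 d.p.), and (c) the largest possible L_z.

There are 2l+1 = 11 values of m_l.
For m_l = 3: cos θ = 3/√30, θ ≈ 56.79°.
L_z,max = lℏ = 5ℏ.

11 values; θ(m_l=3) ≈ 56.79°; L_z,max = 5ℏ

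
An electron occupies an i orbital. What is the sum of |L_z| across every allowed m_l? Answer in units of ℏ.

Σ|L_z| = 42 ℏ

The letter i corresponds to l = 6.
m_l runs from −6 to 6, i.e. {-6, -5, -4, -3, -2, -1, 0, 1, 2, 3, 4, 5, 6}.
Σ|m_l| = 2(1+2+…+6) = 42.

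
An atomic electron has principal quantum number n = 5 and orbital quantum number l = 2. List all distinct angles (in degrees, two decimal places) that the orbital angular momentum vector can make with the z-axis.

|L| = √(l(l+1)) ℏ = √6 ℏ.
cos θ = m_l/√6 for each m_l ∈ {-2, -1, 0, 1, 2}.

θ ∈ {35.26°, 65.91°, 90.00°, 114.09°, 144.74°}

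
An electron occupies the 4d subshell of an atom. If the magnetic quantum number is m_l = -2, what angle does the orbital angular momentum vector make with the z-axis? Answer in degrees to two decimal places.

θ ≈ 144.74°

For 4d, l = 2.
|L| = ℏ√(l(l+1)) = √6 ℏ.
L_z = m_l ℏ = −2ℏ.
cos θ = L_z/|L| = -2/√6, so θ ≈ 144.74°.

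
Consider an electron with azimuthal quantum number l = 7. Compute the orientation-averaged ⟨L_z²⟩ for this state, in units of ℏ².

⟨L_z²⟩ = 18.67 ℏ²

m_l runs from −7 to 7, i.e. {-7, -6, -5, -4, -3, -2, -1, 0, 1, 2, 3, 4, 5, 6, 7}.
⟨L_z²⟩ = ℏ²·l(l+1)/3 = 18.67ℏ².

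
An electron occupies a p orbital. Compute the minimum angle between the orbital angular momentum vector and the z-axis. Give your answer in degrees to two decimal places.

θ_min ≈ 45.00°

A p state has l = 1.
|L|² = l(l+1)ℏ² = 2ℏ², so |L| = √2 ℏ.
The smallest angle corresponds to the largest L_z, i.e. m_l = l = 1, giving L_z = 1ℏ.
cos θ_min = 1/√2, so θ_min ≈ 45.00°.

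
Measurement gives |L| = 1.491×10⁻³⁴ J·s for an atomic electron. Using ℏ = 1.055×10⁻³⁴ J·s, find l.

|L|/ℏ = (1.491×10⁻³⁴)/(1.055×10⁻³⁴) ≈ 1.413.
Set l(l+1) = 2.00; the integer solution is l = 1.

l = 1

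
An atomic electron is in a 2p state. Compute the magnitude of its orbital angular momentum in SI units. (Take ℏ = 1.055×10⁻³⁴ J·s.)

The 2p subshell has l = 1.
|L| = ℏ√(l(l+1)) = ℏ√(1·2) = √2 ℏ
Numerically, |L| = 1.414 × (1.055×10⁻³⁴ J·s) = 1.492×10⁻³⁴ J·s.

|L| = 1.492×10⁻³⁴ J·s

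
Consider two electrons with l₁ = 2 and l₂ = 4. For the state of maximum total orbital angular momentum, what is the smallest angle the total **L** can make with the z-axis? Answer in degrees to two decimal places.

By the triangle rule, |l₁ − l₂| ≤ L ≤ l₁ + l₂.
Allowed values: L = 2, 3, 4, 5, 6.
The maximum is L = 6, with |L_tot| = ℏ√(6·7) = √42 ℏ.
The minimum angle with z is arccos(6/√42) ≈ 22.21°.

θ_min ≈ 22.21°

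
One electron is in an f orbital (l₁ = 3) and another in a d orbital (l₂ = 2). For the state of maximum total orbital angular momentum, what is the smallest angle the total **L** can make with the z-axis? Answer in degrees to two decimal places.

θ_min ≈ 24.09°

The total orbital quantum number L ranges from |l₁ − l₂| to l₁ + l₂ in integer steps.
So L can be 1, 2, 3, 4, 5.
The maximum is L = 5, with |L_tot| = ℏ√(5·6) = √30 ℏ.
The minimum angle with z is arccos(5/√30) ≈ 24.09°.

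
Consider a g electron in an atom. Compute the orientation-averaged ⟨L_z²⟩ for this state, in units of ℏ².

G corresponds to l = 4.
The allowed m_l values are -4, -3, -2, -1, 0, 1, 2, 3, 4.
Average of L_z² over 9 states: 60/9 ℏ² = 6.667 ℏ².

⟨L_z²⟩ = 6.667 ℏ²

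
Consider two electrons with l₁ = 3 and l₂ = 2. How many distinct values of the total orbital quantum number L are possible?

5

The total orbital quantum number L ranges from |l₁ − l₂| to l₁ + l₂ in integer steps.
So L can be 1, 2, 3, 4, 5.
That is 5 values.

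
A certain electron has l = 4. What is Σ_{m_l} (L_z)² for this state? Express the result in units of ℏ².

Σ(L_z)² = 60 ℏ²

m_l ∈ {-4, -3, -2, -1, 0, 1, 2, 3, 4}.
Σ m_l² = 2·(1 + 4 + 9 + 16) = 60.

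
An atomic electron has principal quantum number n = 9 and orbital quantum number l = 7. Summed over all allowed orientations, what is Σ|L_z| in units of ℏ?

Σ|L_z| = 56 ℏ

m_l runs from −7 to 7, i.e. {-7, -6, -5, -4, -3, -2, -1, 0, 1, 2, 3, 4, 5, 6, 7}.
Σ|m_l| = 2·7(7+1)/2 = 56.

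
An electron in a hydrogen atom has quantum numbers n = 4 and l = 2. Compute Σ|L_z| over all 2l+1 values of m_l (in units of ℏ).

m_l runs from −2 to 2, i.e. {-2, -1, 0, 1, 2}.
Σ|m_l| = 2·2(2+1)/2 = 6.

Σ|L_z| = 6 ℏ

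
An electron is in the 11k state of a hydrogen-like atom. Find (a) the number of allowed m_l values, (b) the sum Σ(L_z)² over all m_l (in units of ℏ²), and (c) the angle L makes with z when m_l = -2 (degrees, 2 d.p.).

11k means n = 11, l = 7.
There are 2l+1 = 15 values of m_l.
Σ m_l² = 280, so Σ(L_z)² = 280 ℏ².
For m_l = -2: cos θ = -2/√56, θ ≈ 105.50°.

15 values; Σ(L_z)² = 280 ℏ²; θ(m_l=-2) ≈ 105.50°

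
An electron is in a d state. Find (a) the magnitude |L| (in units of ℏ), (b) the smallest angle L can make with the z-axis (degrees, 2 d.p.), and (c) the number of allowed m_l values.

|L| = √6 ℏ ≈ 2.449ℏ; θ_min ≈ 35.26°; 5 values

The letter d corresponds to l = 2.
|L| = ℏ√(2·3) = √6 ℏ ≈ 2.449ℏ.
cos θ_min = 2/√6, so θ_min ≈ 35.26°.
There are 2l+1 = 5 values of m_l.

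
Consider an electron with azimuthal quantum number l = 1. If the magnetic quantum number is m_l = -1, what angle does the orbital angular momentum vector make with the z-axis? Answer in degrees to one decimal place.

|L| = √(l(l+1)) ℏ = √2 ℏ.
L_z = m_l ℏ = −1ℏ.
cos θ = L_z/|L| = -1/√2, so θ ≈ 135.0°.

θ ≈ 135.0°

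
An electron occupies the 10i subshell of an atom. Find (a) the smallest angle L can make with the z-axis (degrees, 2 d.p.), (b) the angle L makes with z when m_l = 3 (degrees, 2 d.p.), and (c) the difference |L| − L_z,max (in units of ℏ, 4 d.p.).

θ_min ≈ 22.21°; θ(m_l=3) ≈ 62.42°; |L|−L_z,max ≈ 0.4807ℏ

10i means n = 10, l = 6.
cos θ_min = 6/√42, so θ_min ≈ 22.21°.
For m_l = 3: cos θ = 3/√42, θ ≈ 62.42°.
|L| − L_z,max = (√42 − 6)ℏ ≈ 0.4807ℏ.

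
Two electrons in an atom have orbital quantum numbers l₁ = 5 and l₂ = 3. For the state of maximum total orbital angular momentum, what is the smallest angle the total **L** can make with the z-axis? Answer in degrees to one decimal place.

Angular momentum addition gives L = |l₁ − l₂|, …, l₁ + l₂.
So L can be 2, 3, 4, 5, 6, 7, 8.
The maximum is L = 8, with |L_tot| = ℏ√(8·9) = 6√2 ℏ.
The minimum angle with z is arccos(8/√72) ≈ 19.5°.

θ_min ≈ 19.5°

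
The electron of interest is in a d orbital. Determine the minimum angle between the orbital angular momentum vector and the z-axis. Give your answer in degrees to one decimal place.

The letter d corresponds to l = 2.
|L|² = l(l+1)ℏ² = 6ℏ², so |L| = √6 ℏ.
The smallest angle corresponds to the largest L_z, i.e. m_l = l = 2, giving L_z = 2ℏ.
cos θ_min = 2/√6, so θ_min ≈ 35.3°.

θ_min ≈ 35.3°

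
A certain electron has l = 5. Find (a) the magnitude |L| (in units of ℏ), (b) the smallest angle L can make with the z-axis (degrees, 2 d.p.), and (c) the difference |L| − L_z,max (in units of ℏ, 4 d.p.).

|L| = √30 ℏ ≈ 5.477ℏ; θ_min ≈ 24.09°; |L|−L_z,max ≈ 0.4772ℏ

|L| = ℏ√(5·6) = √30 ℏ ≈ 5.477ℏ.
cos θ_min = 5/√30, so θ_min ≈ 24.09°.
|L| − L_z,max = (√30 − 5)ℏ ≈ 0.4772ℏ.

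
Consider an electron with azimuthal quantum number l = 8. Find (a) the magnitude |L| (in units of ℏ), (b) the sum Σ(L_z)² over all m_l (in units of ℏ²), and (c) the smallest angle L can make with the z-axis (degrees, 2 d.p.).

|L| = 6√2 ℏ ≈ 8.485ℏ; Σ(L_z)² = 408 ℏ²; θ_min ≈ 19.47°

|L| = ℏ√(8·9) = 6√2 ℏ ≈ 8.485ℏ.
Σ m_l² = 408, so Σ(L_z)² = 408 ℏ².
cos θ_min = 8/√72, so θ_min ≈ 19.47°.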